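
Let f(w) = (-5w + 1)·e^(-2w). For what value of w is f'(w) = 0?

By the product rule, f'(w) = (10w - 7)·e^(-2w). Since e^(-2w) > 0, the only critical point is w = 7/10.
f''(7/10) has the same sign as 10 > 0, so this is a local minimum.
f(7/10) = (-5/2)·e^(-7/5) ≈ -0.6165.

7/10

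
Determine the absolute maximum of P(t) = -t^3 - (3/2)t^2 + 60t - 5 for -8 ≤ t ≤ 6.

The derivative is -3t^2 - 3t + 60, which vanishes at t = -5 and t = 4.
Compare values at every candidate in [-8, 6]: P(-8) = -69; P(-5) = -435/2; P(4) = 147; P(6) = 85.
So the maximum is P(4) = 147.

147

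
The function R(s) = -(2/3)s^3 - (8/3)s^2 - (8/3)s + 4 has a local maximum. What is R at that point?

388/81

Critical points: R'(s) = -2s^2 - (16/3)s - 8/3 vanishes at s = -2, -2/3.
R''(s) = -4s - 16/3. R''(-2) = 8/3 > 0 ⇒ local minimum; R''(-2/3) = -8/3 < 0 ⇒ local maximum.
The local maximum is R(-2/3) = 388/81.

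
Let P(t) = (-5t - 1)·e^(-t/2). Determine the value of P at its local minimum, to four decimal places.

-4.0657

P'(t) = (-5)·e^(-t/2) + (-5t - 1)·(-1/2)·e^(-t/2) = ((5/2)t - 9/2)·e^(-t/2). Since e^(-t/2) > 0, the only critical point is t = 9/5.
P''(9/5) has the same sign as 5/2 > 0, so this is a local minimum.
P(9/5) = (-10)·e^(-9/10) ≈ -4.0657.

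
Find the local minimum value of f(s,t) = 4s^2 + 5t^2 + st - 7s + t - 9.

∂f/∂s = 8s + t - 7 = 0 and ∂f/∂t = s + 10t + 1 = 0, so (s, t) = (71/79, -15/79).
The Hessian has f_{ss} = 8, f_{tt} = 10, f_{st} = 1, giving D = 79 > 0 with f_{ss} > 0, so the point is a local minimum.
f(71/79, -15/79) = -967/79.

-967/79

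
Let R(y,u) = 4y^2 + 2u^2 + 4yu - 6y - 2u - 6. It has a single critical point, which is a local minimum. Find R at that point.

∂R/∂y = 8y + 4u - 6 = 0 and ∂R/∂u = 4y + 4u - 2 = 0, so (y, u) = (1, -1/2).
The Hessian has R_{yy} = 8, R_{uu} = 4, R_{yu} = 4, giving D = 16 > 0 with R_{yy} > 0, so the point is a local minimum.
R(1, -1/2) = -17/2.

-17/2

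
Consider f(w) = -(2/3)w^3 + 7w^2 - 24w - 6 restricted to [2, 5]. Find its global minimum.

-103/3

f'(w) = -2w^2 + 14w - 24, which vanishes at w = 3 and w = 4.
Candidates: f(2) = -94/3; f(3) = -33; f(4) = -98/3; f(5) = -103/3.
So the minimum is f(5) = -103/3.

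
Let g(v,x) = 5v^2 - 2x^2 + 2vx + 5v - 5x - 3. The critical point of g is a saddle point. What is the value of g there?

∂g/∂v = 10v + 2x + 5 = 0 and ∂g/∂x = 2v - 4x - 5 = 0, so (v, x) = (-5/22, -15/11).
The Hessian has g_{vv} = 10, g_{xx} = -4, g_{vx} = 2, giving D = -44 < 0, so the point is a saddle point.
g(-5/22, -15/11) = -7/44.

-7/44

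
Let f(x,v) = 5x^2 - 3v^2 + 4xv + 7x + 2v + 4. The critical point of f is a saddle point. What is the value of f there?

∂f/∂x = 10x + 4v + 7 = 0 and ∂f/∂v = 4x - 6v + 2 = 0, so (x, v) = (-25/38, -2/19).
The Hessian has f_{xx} = 10, f_{vv} = -6, f_{xv} = 4, giving D = -76 < 0, so the point is a saddle point.
f(-25/38, -2/19) = 121/76.

121/76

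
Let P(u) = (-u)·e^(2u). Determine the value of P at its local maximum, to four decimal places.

0.1839

By the product rule, P'(u) = (-2u - 1)·e^(2u). Since e^(2u) > 0, the only critical point is u = -1/2.
P''(-1/2) has the same sign as -2 < 0, so this is a local maximum.
P(-1/2) = (1/2)·e^(-1) ≈ 0.1839.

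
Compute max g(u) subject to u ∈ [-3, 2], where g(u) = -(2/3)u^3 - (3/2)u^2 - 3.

The derivative is -2u^2 - 3u, which vanishes at u = -3/2 and u = 0.
Evaluating at the critical points and endpoints: g(-3) = 3/2,  g(-3/2) = -33/8,  g(0) = -3,  g(2) = -43/3.
The maximum over the interval is 3/2, attained at u = -3.

3/2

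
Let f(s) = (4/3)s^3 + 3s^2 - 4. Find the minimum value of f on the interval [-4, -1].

-124/3

The derivative is 4s^2 + 6s, whose only zero in [-4, -1] is s = -3/2.
Evaluating at the critical points and endpoints: f(-4) = -124/3, f(-3/2) = -7/4, f(-1) = -7/3.
So the minimum is f(-4) = -124/3.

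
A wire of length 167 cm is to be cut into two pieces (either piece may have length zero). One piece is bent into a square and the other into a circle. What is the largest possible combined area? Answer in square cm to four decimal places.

2219.3361

Let x be the length used for the square. Square side x/4; circle radius (167−x)/(2π).
A(x) = (x/4)² + π·((167−x)/(2π))² = x²/16 + (167−x)²/(4π) for 0 ≤ x ≤ 167. A'(x) = x/8 − (167−x)/(2π) = 0 gives x = 4·167/(π+4) ≈ 93.5366.
A'' > 0, so the interior critical point is a minimum; the maximum is at an endpoint. A(0) = 2219.3361 and A(167) = 1743.0625, so the largest area is 2219.3361.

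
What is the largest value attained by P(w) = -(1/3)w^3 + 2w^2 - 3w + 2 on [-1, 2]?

22/3

The derivative is -w^2 + 4w - 3, whose only zero in [-1, 2] is w = 1.
Evaluating at the critical points and endpoints: P(-1) = 22/3; P(1) = 2/3; P(2) = 4/3.
The maximum over the interval is 22/3, attained at w = -1.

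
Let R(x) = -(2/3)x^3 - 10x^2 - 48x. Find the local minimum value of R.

Critical points: R'(x) = -2x^2 - 20x - 48 vanishes at x = -6, -4.
R''(x) = -4x - 20. R''(-6) = 4 > 0 ⇒ local minimum; R''(-4) = -4 < 0 ⇒ local maximum.
The local minimum is R(-6) = 72.

72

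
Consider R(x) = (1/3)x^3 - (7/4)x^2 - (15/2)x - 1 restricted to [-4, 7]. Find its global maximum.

83/16

The derivative is x^2 - (7/2)x - 15/2, which vanishes at x = -3/2 and x = 5.
Compare values at every candidate in [-4, 7]: R(-4) = -61/3; R(-3/2) = 83/16; R(5) = -487/12; R(7) = -299/12.
So the maximum is R(-3/2) = 83/16.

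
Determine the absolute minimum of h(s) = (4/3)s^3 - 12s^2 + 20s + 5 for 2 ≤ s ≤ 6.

Differentiating, h'(s) = 4s^2 - 24s + 20; whose only zero in [2, 6] is s = 5.
Evaluating at the critical points and endpoints: h(2) = 23/3,  h(5) = -85/3,  h(6) = -19.
The minimum over the interval is -85/3, attained at s = 5.

-85/3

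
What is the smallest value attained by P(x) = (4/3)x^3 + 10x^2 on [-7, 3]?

P'(x) = 4x^2 + 20x, which vanishes at x = -5 and x = 0.
Evaluating at the critical points and endpoints: P(-7) = 98/3, P(-5) = 250/3, P(0) = 0, P(3) = 126.
So the minimum is P(0) = 0.

0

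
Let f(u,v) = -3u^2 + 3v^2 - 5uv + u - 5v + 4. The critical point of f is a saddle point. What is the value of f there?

∂f/∂u = -6u - 5v + 1 = 0 and ∂f/∂v = -5u + 6v - 5 = 0, so (u, v) = (-19/61, 35/61).
The Hessian has f_{uu} = -6, f_{vv} = 6, f_{uv} = -5, giving D = -61 < 0, so the point is a saddle point.
f(-19/61, 35/61) = 147/61.

147/61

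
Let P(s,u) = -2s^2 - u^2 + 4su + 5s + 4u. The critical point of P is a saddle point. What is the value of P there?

∂P/∂s = -4s + 4u + 5 = 0 and ∂P/∂u = 4s - 2u + 4 = 0, so (s, u) = (-13/4, -9/2).
The Hessian has P_{ss} = -4, P_{uu} = -2, P_{su} = 4, giving D = -8 < 0, so the point is a saddle point.
P(-13/4, -9/2) = -137/8.

-137/8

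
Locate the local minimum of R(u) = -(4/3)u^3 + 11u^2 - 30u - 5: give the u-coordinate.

5/2

R'(u) = -4u^2 + 22u - 30 = 0 at u = 5/2, 3.
Second-derivative test with R''(u) = -8u + 22: R''(5/2) = 2 > 0 ⇒ local minimum; R''(3) = -2 < 0 ⇒ local maximum.
Thus R has its local minimum at u = 5/2, with value -385/12.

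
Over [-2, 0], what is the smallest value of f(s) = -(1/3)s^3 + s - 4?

f'(s) = -s^2 + 1, whose only zero in [-2, 0] is s = -1.
Compare values at every candidate in [-2, 0]: f(-2) = -10/3; f(-1) = -14/3; f(0) = -4.
The minimum over the interval is -14/3, attained at s = -1.

-14/3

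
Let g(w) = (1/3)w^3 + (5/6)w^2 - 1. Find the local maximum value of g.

g'(w) = w^2 + (5/3)w. Setting g'(w) = 0 gives w ∈ {-5/3, 0}.
g''(w) = 2w + 5/3. g''(-5/3) = -5/3 < 0 ⇒ local maximum; g''(0) = 5/3 > 0 ⇒ local minimum.
Thus g has its local maximum at w = -5/3, with value -37/162.

-37/162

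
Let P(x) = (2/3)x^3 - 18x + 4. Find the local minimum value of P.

-32

P'(x) = 2x^2 - 18 = 0 at x = -3, 3.
Second-derivative test with P''(x) = 4x: P''(-3) = -12 < 0 ⇒ local maximum; P''(3) = 12 > 0 ⇒ local minimum.
Thus P has its local minimum at x = 3, with value -32.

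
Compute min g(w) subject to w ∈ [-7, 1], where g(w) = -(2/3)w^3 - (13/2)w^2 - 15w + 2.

The derivative is -2w^2 - 13w - 15, which vanishes at w = -5 and w = -3/2.
Compare values at every candidate in [-7, 1]: g(-7) = 103/6, g(-5) = -13/6, g(-3/2) = 97/8, g(1) = -121/6.
So the minimum is g(1) = -121/6.

-121/6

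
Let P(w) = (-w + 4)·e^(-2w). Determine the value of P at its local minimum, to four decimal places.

By the product rule, P'(w) = (2w - 9)·e^(-2w). Since e^(-2w) > 0, the only critical point is w = 9/2.
P''(9/2) has the same sign as 2 > 0, so this is a local minimum.
P(9/2) = (-1/2)·e^(-9) ≈ -0.0001.

-0.0001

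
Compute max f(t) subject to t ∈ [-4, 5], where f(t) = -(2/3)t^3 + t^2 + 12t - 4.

23

Differentiating, f'(t) = -2t^2 + 2t + 12; which vanishes at t = -2 and t = 3.
Evaluating at the critical points and endpoints: f(-4) = 20/3; f(-2) = -56/3; f(3) = 23; f(5) = -7/3.
The maximum over the interval is 23, attained at t = 3.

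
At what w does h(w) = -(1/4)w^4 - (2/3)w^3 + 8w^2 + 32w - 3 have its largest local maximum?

h'(w) = -w^3 - 2w^2 + 16w + 32 = 0 at w = -4, -2, 4.
Second-derivative test with h''(w) = -3w^2 - 4w + 16: h''(-4) = -16 < 0 ⇒ local maximum; h''(-2) = 12 > 0 ⇒ local minimum; h''(4) = -48 < 0 ⇒ local maximum.
The largest local maximum is h(4) = 439/3.

4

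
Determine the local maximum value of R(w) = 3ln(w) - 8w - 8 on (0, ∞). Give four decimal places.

R'(w) = 3/w − 8 = 0 gives w = 3/8.
R''(w) = -3/w², which is negative for w > 0, so this is a local maximum.
R(3/8) = 3·ln(3/8) - 3 - 8 ≈ -13.9425.

-13.9425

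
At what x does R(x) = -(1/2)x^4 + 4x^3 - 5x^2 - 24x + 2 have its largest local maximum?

-1

R'(x) = -2x^3 + 12x^2 - 10x - 24 = 0 at x = -1, 3, 4.
Second-derivative test with R''(x) = -6x^2 + 24x - 10: R''(-1) = -40 < 0 ⇒ local maximum; R''(3) = 8 > 0 ⇒ local minimum; R''(4) = -10 < 0 ⇒ local maximum.
Thus R has its largest local maximum at x = -1, with value 33/2.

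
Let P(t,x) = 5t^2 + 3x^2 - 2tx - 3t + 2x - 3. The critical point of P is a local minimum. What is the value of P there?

-29/8

∂P/∂t = 10t - 2x - 3 = 0 and ∂P/∂x = -2t + 6x + 2 = 0, so (t, x) = (1/4, -1/4).
The Hessian has P_{tt} = 10, P_{xx} = 6, P_{tx} = -2, giving D = 56 > 0 with P_{tt} > 0, so the point is a local minimum.
P(1/4, -1/4) = -29/8.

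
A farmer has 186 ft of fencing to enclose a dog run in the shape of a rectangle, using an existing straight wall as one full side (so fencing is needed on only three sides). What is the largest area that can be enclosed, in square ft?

8649/2

Let the sides perpendicular to the wall have length x and the parallel side y, so 2x + y = 186 and the area is A = xy = x(186 − 2x).
A'(x) = 186 − 4x = 0 gives x = 93/2, and A''(x) = −4 < 0 confirms a maximum.
Then y = 186 − 2·93/2 = 93 and A = 8649/2.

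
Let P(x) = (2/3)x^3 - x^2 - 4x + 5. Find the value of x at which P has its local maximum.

Critical points: P'(x) = 2x^2 - 2x - 4 vanishes at x = -1, 2.
P''(x) = 4x - 2. P''(-1) = -6 < 0 ⇒ local maximum; P''(2) = 6 > 0 ⇒ local minimum.
Thus P has its local maximum at x = -1, with value 22/3.

-1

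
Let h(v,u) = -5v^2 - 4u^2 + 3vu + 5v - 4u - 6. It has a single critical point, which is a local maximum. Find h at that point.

∂h/∂v = -10v + 3u + 5 = 0 and ∂h/∂u = 3v - 8u - 4 = 0, so (v, u) = (28/71, -25/71).
The Hessian has h_{vv} = -10, h_{uu} = -8, h_{vu} = 3, giving D = 71 > 0 with h_{vv} < 0, so the point is a local maximum.
h(28/71, -25/71) = -306/71.

-306/71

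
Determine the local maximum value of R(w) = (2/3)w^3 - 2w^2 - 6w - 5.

-5/3

Critical points: R'(w) = 2w^2 - 4w - 6 vanishes at w = -1, 3.
Since R''(w) = 4w - 4, we get R''(-1) = -8 < 0 ⇒ local maximum; R''(3) = 8 > 0 ⇒ local minimum.
Thus R has its local maximum at w = -1, with value -5/3.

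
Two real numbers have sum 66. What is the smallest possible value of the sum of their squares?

2178

With a + b = 66, a^2 + b^2 = a^2 + (66 − a)^2.
The derivative 2a − 2(66 − a) = 4a − 132 vanishes at a = 33; second derivative 4 > 0, a minimum.
The minimum is 2·(33)^2 = 2178.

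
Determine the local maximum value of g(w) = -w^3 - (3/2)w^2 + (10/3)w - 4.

Critical points: g'(w) = -3w^2 - 3w + 10/3 vanishes at w = -5/3, 2/3.
Since g''(w) = -6w - 3, we get g''(-5/3) = 7 > 0 ⇒ local minimum; g''(2/3) = -7 < 0 ⇒ local maximum.
Thus g has its local maximum at w = 2/3, with value -74/27.

-74/27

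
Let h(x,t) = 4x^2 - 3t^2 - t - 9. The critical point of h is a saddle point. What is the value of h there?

∂h/∂x = 8x = 0 and ∂h/∂t = -6t - 1 = 0, so (x, t) = (0, -1/6).
The Hessian has h_{xx} = 8, h_{tt} = -6, h_{xt} = 0, giving D = -48 < 0, so the point is a saddle point.
h(0, -1/6) = -107/12.

-107/12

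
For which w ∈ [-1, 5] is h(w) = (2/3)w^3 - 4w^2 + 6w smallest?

h'(w) = 2w^2 - 8w + 6, which vanishes at w = 1 and w = 3.
Evaluating at the critical points and endpoints: h(-1) = -32/3, h(1) = 8/3, h(3) = 0, h(5) = 40/3.
The minimum over the interval is -32/3, attained at w = -1.

-1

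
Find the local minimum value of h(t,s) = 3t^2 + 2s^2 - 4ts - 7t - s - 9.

-201/8

∂h/∂t = 6t - 4s - 7 = 0 and ∂h/∂s = -4t + 4s - 1 = 0, so (t, s) = (4, 17/4).
The Hessian has h_{tt} = 6, h_{ss} = 4, h_{ts} = -4, giving D = 8 > 0 with h_{tt} > 0, so the point is a local minimum.
h(4, 17/4) = -201/8.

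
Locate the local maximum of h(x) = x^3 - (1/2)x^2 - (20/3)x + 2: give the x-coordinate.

-4/3

h'(x) = 3x^2 - x - 20/3. Setting h'(x) = 0 gives x ∈ {-4/3, 5/3}.
Since h''(x) = 6x - 1, we get h''(-4/3) = -9 < 0 ⇒ local maximum; h''(5/3) = 9 > 0 ⇒ local minimum.
Thus h has its local maximum at x = -4/3, with value 206/27.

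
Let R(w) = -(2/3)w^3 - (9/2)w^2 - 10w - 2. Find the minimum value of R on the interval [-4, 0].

R'(w) = -2w^2 - 9w - 10, which vanishes at w = -5/2 and w = -2.
Evaluating at the critical points and endpoints: R(-4) = 26/3; R(-5/2) = 127/24; R(-2) = 16/3; R(0) = -2.
Hence the absolute minimum is -2 at w = 0.

-2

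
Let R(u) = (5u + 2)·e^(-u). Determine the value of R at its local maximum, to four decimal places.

2.7441

Differentiating with the product rule gives R'(u) = (-5u + 3)·e^(-u). Since e^(-u) > 0, the only critical point is u = 3/5.
R''(3/5) has the same sign as -5 < 0, so this is a local maximum.
R(3/5) = (5)·e^(-3/5) ≈ 2.7441.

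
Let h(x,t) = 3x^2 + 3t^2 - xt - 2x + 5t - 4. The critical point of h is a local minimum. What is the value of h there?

-31/5

∂h/∂x = 6x - t - 2 = 0 and ∂h/∂t = -x + 6t + 5 = 0, so (x, t) = (1/5, -4/5).
The Hessian has h_{xx} = 6, h_{tt} = 6, h_{xt} = -1, giving D = 35 > 0 with h_{xx} > 0, so the point is a local minimum.
h(1/5, -4/5) = -31/5.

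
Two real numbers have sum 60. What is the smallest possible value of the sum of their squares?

With a + b = 60, a^2 + b^2 = a^2 + (60 − a)^2.
The derivative 2a − 2(60 − a) = 4a − 120 vanishes at a = 30; second derivative 4 > 0, a minimum.
The minimum is 2·(30)^2 = 1800.

1800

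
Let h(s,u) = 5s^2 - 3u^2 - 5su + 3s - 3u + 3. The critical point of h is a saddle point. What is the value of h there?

∂h/∂s = 10s - 5u + 3 = 0 and ∂h/∂u = -5s - 6u - 3 = 0, so (s, u) = (-33/85, -3/17).
The Hessian has h_{ss} = 10, h_{uu} = -6, h_{su} = -5, giving D = -85 < 0, so the point is a saddle point.
h(-33/85, -3/17) = 228/85.

228/85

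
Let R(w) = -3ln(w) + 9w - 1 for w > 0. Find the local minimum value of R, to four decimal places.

5.2958

R'(w) = -3/w + 9 = 0 gives w = 1/3.
R''(w) = 3/w², which is positive for w > 0, so this is a local minimum.
R(1/3) = -3·ln(1/3) + 3 - 1 ≈ 5.2958.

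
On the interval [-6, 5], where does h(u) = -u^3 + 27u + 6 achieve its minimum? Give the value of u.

Differentiating, h'(u) = -3u^2 + 27; which vanishes at u = -3 and u = 3.
Candidates: h(-6) = 60,  h(-3) = -48,  h(3) = 60,  h(5) = 16.
Hence the absolute minimum is -48 at u = -3.

-3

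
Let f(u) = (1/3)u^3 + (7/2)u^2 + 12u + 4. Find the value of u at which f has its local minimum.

-3

f'(u) = u^2 + 7u + 12 = 0 at u = -4, -3.
Since f''(u) = 2u + 7, we get f''(-4) = -1 < 0 ⇒ local maximum; f''(-3) = 1 > 0 ⇒ local minimum.
The local minimum is f(-3) = -19/2.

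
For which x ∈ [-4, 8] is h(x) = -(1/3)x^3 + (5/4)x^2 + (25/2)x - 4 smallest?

-5/2

h'(x) = -x^2 + (5/2)x + 25/2, which vanishes at x = -5/2 and x = 5.
Evaluating at the critical points and endpoints: h(-4) = -38/3,  h(-5/2) = -1067/48,  h(5) = 577/12,  h(8) = 16/3.
Hence the absolute minimum is -1067/48 at x = -5/2.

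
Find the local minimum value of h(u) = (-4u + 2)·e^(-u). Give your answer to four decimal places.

-0.8925

h'(u) = (-4)·e^(-u) + (-4u + 2)·(-1)·e^(-u) = (4u - 6)·e^(-u). Since e^(-u) > 0, the only critical point is u = 3/2.
h''(3/2) has the same sign as 4 > 0, so this is a local minimum.
h(3/2) = (-4)·e^(-3/2) ≈ -0.8925.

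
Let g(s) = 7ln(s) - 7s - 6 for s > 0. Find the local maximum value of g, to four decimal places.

g'(s) = 7/s − 7 = 0 gives s = 1.
g''(s) = -7/s², which is negative for s > 0, so this is a local maximum.
g(1) = 7·ln(1) - 7 - 6 ≈ -13.0000.

-13.0000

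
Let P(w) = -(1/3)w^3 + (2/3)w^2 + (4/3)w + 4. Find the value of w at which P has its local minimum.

P'(w) = -w^2 + (4/3)w + 4/3. Setting P'(w) = 0 gives w ∈ {-2/3, 2}.
P''(w) = -2w + 4/3. P''(-2/3) = 8/3 > 0 ⇒ local minimum; P''(2) = -8/3 < 0 ⇒ local maximum.
Thus P has its local minimum at w = -2/3, with value 284/81.

-2/3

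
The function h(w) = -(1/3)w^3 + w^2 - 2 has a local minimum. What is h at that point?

h'(w) = -w^2 + 2w. Setting h'(w) = 0 gives w ∈ {0, 2}.
Second-derivative test with h''(w) = -2w + 2: h''(0) = 2 > 0 ⇒ local minimum; h''(2) = -2 < 0 ⇒ local maximum.
The local minimum is h(0) = -2.

-2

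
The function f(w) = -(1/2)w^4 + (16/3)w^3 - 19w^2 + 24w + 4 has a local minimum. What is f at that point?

17/2

f'(w) = -2w^3 + 16w^2 - 38w + 24 = 0 at w = 1, 3, 4.
Second-derivative test with f''(w) = -6w^2 + 32w - 38: f''(1) = -12 < 0 ⇒ local maximum; f''(3) = 4 > 0 ⇒ local minimum; f''(4) = -6 < 0 ⇒ local maximum.
Thus f has its local minimum at w = 3, with value 17/2.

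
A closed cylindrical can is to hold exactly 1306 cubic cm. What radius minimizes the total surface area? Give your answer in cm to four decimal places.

5.9236

With radius r and height h, πr²h = 1306 so h = 1306/(πr²), and S(r) = 2πr² + 2πrh = 2πr² + 2·1306/r.
S'(r) = 4πr − 2·1306/r² = 0 ⇒ r³ = 1306/(2π), so r ≈ 5.9236 and h = 2r ≈ 11.8473.
S''(r) = 4π + 4·1306/r³ > 0, so this is the minimum; S ≈ 661.4190.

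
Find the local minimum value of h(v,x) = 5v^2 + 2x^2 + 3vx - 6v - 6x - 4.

∂h/∂v = 10v + 3x - 6 = 0 and ∂h/∂x = 3v + 4x - 6 = 0, so (v, x) = (6/31, 42/31).
The Hessian has h_{vv} = 10, h_{xx} = 4, h_{vx} = 3, giving D = 31 > 0 with h_{vv} > 0, so the point is a local minimum.
h(6/31, 42/31) = -268/31.

-268/31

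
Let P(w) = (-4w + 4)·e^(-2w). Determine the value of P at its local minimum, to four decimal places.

-0.0996

P'(w) = (-4)·e^(-2w) + (-4w + 4)·(-2)·e^(-2w) = (8w - 12)·e^(-2w). Since e^(-2w) > 0, the only critical point is w = 3/2.
P''(3/2) has the same sign as 8 > 0, so this is a local minimum.
P(3/2) = (-2)·e^(-3) ≈ -0.0996.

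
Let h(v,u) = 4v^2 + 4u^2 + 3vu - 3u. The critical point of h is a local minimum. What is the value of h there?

∂h/∂v = 8v + 3u = 0 and ∂h/∂u = 3v + 8u - 3 = 0, so (v, u) = (-9/55, 24/55).
The Hessian has h_{vv} = 8, h_{uu} = 8, h_{vu} = 3, giving D = 55 > 0 with h_{vv} > 0, so the point is a local minimum.
h(-9/55, 24/55) = -36/55.

-36/55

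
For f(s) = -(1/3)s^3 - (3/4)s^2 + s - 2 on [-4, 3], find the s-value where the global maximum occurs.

-4

f'(s) = -s^2 - (3/2)s + 1, which vanishes at s = -2 and s = 1/2.
Evaluating at the critical points and endpoints: f(-4) = 10/3; f(-2) = -13/3; f(1/2) = -83/48; f(3) = -59/4.
Hence the absolute maximum is 10/3 at s = -4.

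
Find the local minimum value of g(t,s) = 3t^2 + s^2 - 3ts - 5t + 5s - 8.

-49/3

∂g/∂t = 6t - 3s - 5 = 0 and ∂g/∂s = -3t + 2s + 5 = 0, so (t, s) = (-5/3, -5).
The Hessian has g_{tt} = 6, g_{ss} = 2, g_{ts} = -3, giving D = 3 > 0 with g_{tt} > 0, so the point is a local minimum.
g(-5/3, -5) = -49/3.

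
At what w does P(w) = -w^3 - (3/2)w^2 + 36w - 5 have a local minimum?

-4

P'(w) = -3w^2 - 3w + 36. Setting P'(w) = 0 gives w ∈ {-4, 3}.
Since P''(w) = -6w - 3, we get P''(-4) = 21 > 0 ⇒ local minimum; P''(3) = -21 < 0 ⇒ local maximum.
Thus P has its local minimum at w = -4, with value -109.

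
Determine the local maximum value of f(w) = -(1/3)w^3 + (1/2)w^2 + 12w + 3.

113/3

f'(w) = -w^2 + w + 12 = 0 at w = -3, 4.
Since f''(w) = -2w + 1, we get f''(-3) = 7 > 0 ⇒ local minimum; f''(4) = -7 < 0 ⇒ local maximum.
Thus f has its local maximum at w = 4, with value 113/3.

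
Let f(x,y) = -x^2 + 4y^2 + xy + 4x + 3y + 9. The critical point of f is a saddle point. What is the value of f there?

196/17

∂f/∂x = -2x + y + 4 = 0 and ∂f/∂y = x + 8y + 3 = 0, so (x, y) = (29/17, -10/17).
The Hessian has f_{xx} = -2, f_{yy} = 8, f_{xy} = 1, giving D = -17 < 0, so the point is a saddle point.
f(29/17, -10/17) = 196/17.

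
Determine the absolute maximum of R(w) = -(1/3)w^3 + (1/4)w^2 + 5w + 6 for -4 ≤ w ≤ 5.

R'(w) = -w^2 + (1/2)w + 5, which vanishes at w = -2 and w = 5/2.
Compare values at every candidate in [-4, 5]: R(-4) = 34/3, R(-2) = -1/3, R(5/2) = 713/48, R(5) = -53/12.
The maximum over the interval is 713/48, attained at w = 5/2.

713/48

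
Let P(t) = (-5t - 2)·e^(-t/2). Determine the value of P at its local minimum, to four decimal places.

P'(t) = (-5)·e^(-t/2) + (-5t - 2)·(-1/2)·e^(-t/2) = ((5/2)t - 4)·e^(-t/2). Since e^(-t/2) > 0, the only critical point is t = 8/5.
P''(8/5) has the same sign as 5/2 > 0, so this is a local minimum.
P(8/5) = (-10)·e^(-4/5) ≈ -4.4933.

-4.4933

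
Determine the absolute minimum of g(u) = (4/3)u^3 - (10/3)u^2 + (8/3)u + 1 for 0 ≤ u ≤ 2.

g'(u) = 4u^2 - (20/3)u + 8/3, which vanishes at u = 2/3 and u = 1.
Compare values at every candidate in [0, 2]: g(0) = 1,  g(2/3) = 137/81,  g(1) = 5/3,  g(2) = 11/3.
Hence the absolute minimum is 1 at u = 0.

1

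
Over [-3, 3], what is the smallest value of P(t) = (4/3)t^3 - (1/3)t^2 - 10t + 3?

-682/81

The derivative is 4t^2 - (2/3)t - 10, which vanishes at t = -3/2 and t = 5/3.
Candidates: P(-3) = -6; P(-3/2) = 51/4; P(5/3) = -682/81; P(3) = 6.
Hence the absolute minimum is -682/81 at t = 5/3.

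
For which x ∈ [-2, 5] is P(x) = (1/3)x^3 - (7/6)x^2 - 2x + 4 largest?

Differentiating, P'(x) = x^2 - (7/3)x - 2; which vanishes at x = -2/3 and x = 3.
Evaluating at the critical points and endpoints: P(-2) = 2/3, P(-2/3) = 382/81, P(3) = -7/2, P(5) = 13/2.
The maximum over the interval is 13/2, attained at x = 5.

5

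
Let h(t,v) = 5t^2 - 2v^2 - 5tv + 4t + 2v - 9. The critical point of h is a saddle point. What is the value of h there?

-557/65

∂h/∂t = 10t - 5v + 4 = 0 and ∂h/∂v = -5t - 4v + 2 = 0, so (t, v) = (-6/65, 8/13).
The Hessian has h_{tt} = 10, h_{vv} = -4, h_{tv} = -5, giving D = -65 < 0, so the point is a saddle point.
h(-6/65, 8/13) = -557/65.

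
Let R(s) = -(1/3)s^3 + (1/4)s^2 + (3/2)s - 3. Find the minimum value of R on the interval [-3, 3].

-21/4

R'(s) = -s^2 + (1/2)s + 3/2, which vanishes at s = -1 and s = 3/2.
Candidates: R(-3) = 15/4; R(-1) = -47/12; R(3/2) = -21/16; R(3) = -21/4.
So the minimum is R(3) = -21/4.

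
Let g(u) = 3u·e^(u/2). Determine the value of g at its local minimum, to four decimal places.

Differentiating with the product rule gives g'(u) = ((3/2)u + 3)·e^(u/2). Since e^(u/2) > 0, the only critical point is u = -2.
g''(-2) has the same sign as 3/2 > 0, so this is a local minimum.
g(-2) = (-6)·e^(-1) ≈ -2.2073.

-2.2073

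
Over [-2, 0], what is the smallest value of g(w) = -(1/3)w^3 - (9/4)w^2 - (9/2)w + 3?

g'(w) = -w^2 - (9/2)w - 9/2, whose only zero in [-2, 0] is w = -3/2.
Candidates: g(-2) = 17/3; g(-3/2) = 93/16; g(0) = 3.
So the minimum is g(0) = 3.

3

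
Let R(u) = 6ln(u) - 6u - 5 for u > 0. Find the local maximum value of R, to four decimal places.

-11.0000

R'(u) = 6/u − 6 = 0 gives u = 1.
R''(u) = -6/u², which is negative for u > 0, so this is a local maximum.
R(1) = 6·ln(1) - 6 - 5 ≈ -11.0000.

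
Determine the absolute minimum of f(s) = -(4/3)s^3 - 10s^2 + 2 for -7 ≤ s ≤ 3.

-124

The derivative is -4s^2 - 20s, which vanishes at s = -5 and s = 0.
Candidates: f(-7) = -92/3; f(-5) = -244/3; f(0) = 2; f(3) = -124.
So the minimum is f(3) = -124.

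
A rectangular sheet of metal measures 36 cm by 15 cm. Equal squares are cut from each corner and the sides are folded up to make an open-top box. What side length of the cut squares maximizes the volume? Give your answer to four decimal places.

3.2798

With cut size x, the volume is V(x) = x(36 − 2x)(15 − 2x) for 0 < x < 7.5.
V'(x) = 12x^2 − 204x + 540. Setting V'(x) = 0 gives x ≈ 3.2798 (the root in (0, 7.5)).
V''(x) = 24x − 204 is negative there, so this is the maximum; V ≈ 814.9934.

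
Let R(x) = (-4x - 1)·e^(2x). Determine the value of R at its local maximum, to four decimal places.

0.4463

By the product rule, R'(x) = (-8x - 6)·e^(2x). Since e^(2x) > 0, the only critical point is x = -3/4.
R''(-3/4) has the same sign as -8 < 0, so this is a local maximum.
R(-3/4) = (2)·e^(-3/2) ≈ 0.4463.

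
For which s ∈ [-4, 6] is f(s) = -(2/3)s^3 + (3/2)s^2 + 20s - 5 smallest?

-5/2

The derivative is -2s^2 + 3s + 20, which vanishes at s = -5/2 and s = 4.
Compare values at every candidate in [-4, 6]: f(-4) = -55/3; f(-5/2) = -845/24; f(4) = 169/3; f(6) = 25.
So the minimum is f(-5/2) = -845/24.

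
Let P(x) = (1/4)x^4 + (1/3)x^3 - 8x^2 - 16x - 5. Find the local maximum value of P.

Critical points: P'(x) = x^3 + x^2 - 16x - 16 vanishes at x = -4, -1, 4.
Since P''(x) = 3x^2 + 2x - 16, we get P''(-4) = 24 > 0 ⇒ local minimum; P''(-1) = -15 < 0 ⇒ local maximum; P''(4) = 40 > 0 ⇒ local minimum.
So the local maximum value is P(-1) = 35/12.

35/12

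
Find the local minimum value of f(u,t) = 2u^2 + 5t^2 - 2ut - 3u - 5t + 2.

∂f/∂u = 4u - 2t - 3 = 0 and ∂f/∂t = -2u + 10t - 5 = 0, so (u, t) = (10/9, 13/18).
The Hessian has f_{uu} = 4, f_{tt} = 10, f_{ut} = -2, giving D = 36 > 0 with f_{uu} > 0, so the point is a local minimum.
f(10/9, 13/18) = -53/36.

-53/36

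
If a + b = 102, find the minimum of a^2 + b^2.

5202

With a + b = 102, a^2 + b^2 = a^2 + (102 − a)^2.
The derivative 2a − 2(102 − a) = 4a − 204 vanishes at a = 51; second derivative 4 > 0, a minimum.
The minimum is 2·(51)^2 = 5202.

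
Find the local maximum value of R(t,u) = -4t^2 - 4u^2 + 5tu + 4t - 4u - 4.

-36/13

∂R/∂t = -8t + 5u + 4 = 0 and ∂R/∂u = 5t - 8u - 4 = 0, so (t, u) = (4/13, -4/13).
The Hessian has R_{tt} = -8, R_{uu} = -8, R_{tu} = 5, giving D = 39 > 0 with R_{tt} < 0, so the point is a local maximum.
R(4/13, -4/13) = -36/13.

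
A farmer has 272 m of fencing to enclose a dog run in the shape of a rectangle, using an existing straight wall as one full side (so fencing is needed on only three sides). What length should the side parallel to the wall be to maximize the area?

136

Let the sides perpendicular to the wall have length x and the parallel side y, so 2x + y = 272 and the area is A = xy = x(272 − 2x).
A'(x) = 272 − 4x = 0 gives x = 68, and A''(x) = −4 < 0 confirms a maximum.
Then y = 272 − 2·68 = 136 and A = 9248.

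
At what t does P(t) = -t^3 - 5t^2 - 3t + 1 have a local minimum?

Critical points: P'(t) = -3t^2 - 10t - 3 vanishes at t = -3, -1/3.
Second-derivative test with P''(t) = -6t - 10: P''(-3) = 8 > 0 ⇒ local minimum; P''(-1/3) = -8 < 0 ⇒ local maximum.
The local minimum is P(-3) = -8.

-3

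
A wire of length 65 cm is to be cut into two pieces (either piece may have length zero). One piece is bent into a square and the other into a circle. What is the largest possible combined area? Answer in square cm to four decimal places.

Let x be the length used for the square. Square side x/4; circle radius (65−x)/(2π).
A(x) = (x/4)² + π·((65−x)/(2π))² = x²/16 + (65−x)²/(4π) for 0 ≤ x ≤ 65. A'(x) = x/8 − (65−x)/(2π) = 0 gives x = 4·65/(π+4) ≈ 36.4064.
A'' > 0, so the interior critical point is a minimum; the maximum is at an endpoint. A(0) = 336.2148 and A(65) = 264.0625, so the largest area is 336.2148.

336.2148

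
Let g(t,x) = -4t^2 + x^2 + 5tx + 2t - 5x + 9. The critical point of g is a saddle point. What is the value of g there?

323/41

∂g/∂t = -8t + 5x + 2 = 0 and ∂g/∂x = 5t + 2x - 5 = 0, so (t, x) = (29/41, 30/41).
The Hessian has g_{tt} = -8, g_{xx} = 2, g_{tx} = 5, giving D = -41 < 0, so the point is a saddle point.
g(29/41, 30/41) = 323/41.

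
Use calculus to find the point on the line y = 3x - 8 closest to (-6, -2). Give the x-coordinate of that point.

6/5

Minimize D(x)^2 = (x + 6)^2 + (3x - 6)^2.
d/dx[D^2] = 2(x + 6) + 2·3·(3x - 6) = 0 ⇒ x = 6/5.
Then y = -22/5 and the distance is √(288/5) ≈ 7.5895.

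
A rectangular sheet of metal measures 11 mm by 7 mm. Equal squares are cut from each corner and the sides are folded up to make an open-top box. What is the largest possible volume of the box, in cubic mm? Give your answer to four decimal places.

48.2170

With cut size x, the volume is V(x) = x(11 − 2x)(7 − 2x) for 0 < x < 3.5.
V'(x) = 12x^2 − 72x + 77. Setting V'(x) = 0 gives x ≈ 1.3927 (the root in (0, 3.5)).
V''(x) = 24x − 72 is negative there, so this is the maximum; V ≈ 48.2170.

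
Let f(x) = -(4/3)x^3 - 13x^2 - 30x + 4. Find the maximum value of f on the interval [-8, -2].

284/3

Differentiating, f'(x) = -4x^2 - 26x - 30; whose only zero in [-8, -2] is x = -5.
Compare values at every candidate in [-8, -2]: f(-8) = 284/3, f(-5) = -13/3, f(-2) = 68/3.
The maximum over the interval is 284/3, attained at x = -8.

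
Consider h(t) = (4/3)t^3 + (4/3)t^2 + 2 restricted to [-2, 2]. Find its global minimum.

Differentiating, h'(t) = 4t^2 + (8/3)t; which vanishes at t = -2/3 and t = 0.
Evaluating at the critical points and endpoints: h(-2) = -10/3,  h(-2/3) = 178/81,  h(0) = 2,  h(2) = 18.
So the minimum is h(-2) = -10/3.

-10/3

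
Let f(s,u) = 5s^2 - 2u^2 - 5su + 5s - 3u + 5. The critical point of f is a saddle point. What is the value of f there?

49/13

∂f/∂s = 10s - 5u + 5 = 0 and ∂f/∂u = -5s - 4u - 3 = 0, so (s, u) = (-7/13, -1/13).
The Hessian has f_{ss} = 10, f_{uu} = -4, f_{su} = -5, giving D = -65 < 0, so the point is a saddle point.
f(-7/13, -1/13) = 49/13.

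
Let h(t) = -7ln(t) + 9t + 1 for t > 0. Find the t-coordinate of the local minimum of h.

7/9

h'(t) = -7/t + 9 = 0 gives t = 7/9.
h''(t) = 7/t², which is positive for t > 0, so this is a local minimum.
h(7/9) = -7·ln(7/9) + 7 + 1 ≈ 9.7592.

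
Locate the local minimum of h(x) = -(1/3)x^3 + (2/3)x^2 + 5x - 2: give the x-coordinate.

-5/3

Critical points: h'(x) = -x^2 + (4/3)x + 5 vanishes at x = -5/3, 3.
h''(x) = -2x + 4/3. h''(-5/3) = 14/3 > 0 ⇒ local minimum; h''(3) = -14/3 < 0 ⇒ local maximum.
The local minimum is h(-5/3) = -562/81.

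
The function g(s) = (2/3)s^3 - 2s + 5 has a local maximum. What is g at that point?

19/3

g'(s) = 2s^2 - 2 = 0 at s = -1, 1.
Since g''(s) = 4s, we get g''(-1) = -4 < 0 ⇒ local maximum; g''(1) = 4 > 0 ⇒ local minimum.
The local maximum is g(-1) = 19/3.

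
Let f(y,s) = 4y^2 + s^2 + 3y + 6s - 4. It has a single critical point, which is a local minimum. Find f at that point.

∂f/∂y = 8y + 3 = 0 and ∂f/∂s = 2s + 6 = 0, so (y, s) = (-3/8, -3).
The Hessian has f_{yy} = 8, f_{ss} = 2, f_{ys} = 0, giving D = 16 > 0 with f_{yy} > 0, so the point is a local minimum.
f(-3/8, -3) = -217/16.

-217/16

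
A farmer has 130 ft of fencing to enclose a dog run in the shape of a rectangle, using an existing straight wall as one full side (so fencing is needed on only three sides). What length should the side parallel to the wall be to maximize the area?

Let the sides perpendicular to the wall have length x and the parallel side y, so 2x + y = 130 and the area is A = xy = x(130 − 2x).
A'(x) = 130 − 4x = 0 gives x = 65/2, and A''(x) = −4 < 0 confirms a maximum.
Then y = 130 − 2·65/2 = 65 and A = 4225/2.

65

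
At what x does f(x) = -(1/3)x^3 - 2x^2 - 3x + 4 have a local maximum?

-1

f'(x) = -x^2 - 4x - 3. Setting f'(x) = 0 gives x ∈ {-3, -1}.
Second-derivative test with f''(x) = -2x - 4: f''(-3) = 2 > 0 ⇒ local minimum; f''(-1) = -2 < 0 ⇒ local maximum.
So the local maximum value is f(-1) = 16/3.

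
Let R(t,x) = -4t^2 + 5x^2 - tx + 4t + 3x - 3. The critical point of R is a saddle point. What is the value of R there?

-187/81

∂R/∂t = -8t - x + 4 = 0 and ∂R/∂x = -t + 10x + 3 = 0, so (t, x) = (43/81, -20/81).
The Hessian has R_{tt} = -8, R_{xx} = 10, R_{tx} = -1, giving D = -81 < 0, so the point is a saddle point.
R(43/81, -20/81) = -187/81.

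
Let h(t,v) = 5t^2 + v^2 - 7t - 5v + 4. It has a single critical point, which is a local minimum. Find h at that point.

-47/10

∂h/∂t = 10t - 7 = 0 and ∂h/∂v = 2v - 5 = 0, so (t, v) = (7/10, 5/2).
The Hessian has h_{tt} = 10, h_{vv} = 2, h_{tv} = 0, giving D = 20 > 0 with h_{tt} > 0, so the point is a local minimum.
h(7/10, 5/2) = -47/10.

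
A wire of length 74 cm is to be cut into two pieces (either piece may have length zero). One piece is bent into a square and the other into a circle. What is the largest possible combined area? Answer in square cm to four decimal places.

Let x be the length used for the square. Square side x/4; circle radius (74−x)/(2π).
A(x) = (x/4)² + π·((74−x)/(2π))² = x²/16 + (74−x)²/(4π) for 0 ≤ x ≤ 74. A'(x) = x/8 − (74−x)/(2π) = 0 gives x = 4·74/(π+4) ≈ 41.4473.
A'' > 0, so the interior critical point is a minimum; the maximum is at an endpoint. A(0) = 435.7662 and A(74) = 342.2500, so the largest area is 435.7662.

435.7662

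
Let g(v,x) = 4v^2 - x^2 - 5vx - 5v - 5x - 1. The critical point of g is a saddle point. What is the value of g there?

159/41

∂g/∂v = 8v - 5x - 5 = 0 and ∂g/∂x = -5v - 2x - 5 = 0, so (v, x) = (-15/41, -65/41).
The Hessian has g_{vv} = 8, g_{xx} = -2, g_{vx} = -5, giving D = -41 < 0, so the point is a saddle point.
g(-15/41, -65/41) = 159/41.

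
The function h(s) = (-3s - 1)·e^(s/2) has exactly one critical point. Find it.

-7/3

h'(s) = (-3)·e^(s/2) + (-3s - 1)·(1/2)·e^(s/2) = (-(3/2)s - 7/2)·e^(s/2). Since e^(s/2) > 0, the only critical point is s = -7/3.
h''(-7/3) has the same sign as -3/2 < 0, so this is a local maximum.
h(-7/3) = (6)·e^(-7/6) ≈ 1.8684.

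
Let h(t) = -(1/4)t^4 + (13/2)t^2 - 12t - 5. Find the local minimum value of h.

-43/4

Critical points: h'(t) = -t^3 + 13t - 12 vanishes at t = -4, 1, 3.
h''(t) = -3t^2 + 13. h''(-4) = -35 < 0 ⇒ local maximum; h''(1) = 10 > 0 ⇒ local minimum; h''(3) = -14 < 0 ⇒ local maximum.
The local minimum is h(1) = -43/4.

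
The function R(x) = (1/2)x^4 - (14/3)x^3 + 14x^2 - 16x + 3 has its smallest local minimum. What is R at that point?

-23/3

Critical points: R'(x) = 2x^3 - 14x^2 + 28x - 16 vanishes at x = 1, 2, 4.
Second-derivative test with R''(x) = 6x^2 - 28x + 28: R''(1) = 6 > 0 ⇒ local minimum; R''(2) = -4 < 0 ⇒ local maximum; R''(4) = 12 > 0 ⇒ local minimum.
So the smallest local minimum value is R(4) = -23/3.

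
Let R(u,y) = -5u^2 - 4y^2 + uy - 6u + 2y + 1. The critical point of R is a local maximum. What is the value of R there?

∂R/∂u = -10u + y - 6 = 0 and ∂R/∂y = u - 8y + 2 = 0, so (u, y) = (-46/79, 14/79).
The Hessian has R_{uu} = -10, R_{yy} = -8, R_{uy} = 1, giving D = 79 > 0 with R_{uu} < 0, so the point is a local maximum.
R(-46/79, 14/79) = 231/79.

231/79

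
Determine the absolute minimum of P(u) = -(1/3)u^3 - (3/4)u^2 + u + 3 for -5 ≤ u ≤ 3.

P'(u) = -u^2 - (3/2)u + 1, which vanishes at u = -2 and u = 1/2.
Compare values at every candidate in [-5, 3]: P(-5) = 251/12; P(-2) = 2/3; P(1/2) = 157/48; P(3) = -39/4.
So the minimum is P(3) = -39/4.

-39/4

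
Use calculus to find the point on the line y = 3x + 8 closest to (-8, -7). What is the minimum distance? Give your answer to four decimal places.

2.8460

Minimize D(x)^2 = (x + 8)^2 + (3x + 15)^2.
d/dx[D^2] = 2(x + 8) + 2·3·(3x + 15) = 0 ⇒ x = -53/10.
Then y = -79/10 and the distance is √(81/10) ≈ 2.8460.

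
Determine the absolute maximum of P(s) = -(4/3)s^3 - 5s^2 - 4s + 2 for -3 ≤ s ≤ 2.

P'(s) = -4s^2 - 10s - 4, which vanishes at s = -2 and s = -1/2.
Candidates: P(-3) = 5; P(-2) = 2/3; P(-1/2) = 35/12; P(2) = -110/3.
Hence the absolute maximum is 5 at s = -3.

5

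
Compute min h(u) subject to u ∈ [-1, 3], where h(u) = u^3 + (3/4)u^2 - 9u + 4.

-71/16

Differentiating, h'(u) = 3u^2 + (3/2)u - 9; whose only zero in [-1, 3] is u = 3/2.
Compare values at every candidate in [-1, 3]: h(-1) = 51/4, h(3/2) = -71/16, h(3) = 43/4.
So the minimum is h(3/2) = -71/16.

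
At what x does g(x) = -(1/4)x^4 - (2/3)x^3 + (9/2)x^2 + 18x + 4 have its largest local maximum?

3

Critical points: g'(x) = -x^3 - 2x^2 + 9x + 18 vanishes at x = -3, -2, 3.
Second-derivative test with g''(x) = -3x^2 - 4x + 9: g''(-3) = -6 < 0 ⇒ local maximum; g''(-2) = 5 > 0 ⇒ local minimum; g''(3) = -30 < 0 ⇒ local maximum.
So the largest local maximum value is g(3) = 241/4.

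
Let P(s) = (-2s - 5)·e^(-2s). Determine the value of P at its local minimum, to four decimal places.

Differentiating with the product rule gives P'(s) = (4s + 8)·e^(-2s). Since e^(-2s) > 0, the only critical point is s = -2.
P''(-2) has the same sign as 4 > 0, so this is a local minimum.
P(-2) = (-1)·e^(4) ≈ -54.5982.

-54.5982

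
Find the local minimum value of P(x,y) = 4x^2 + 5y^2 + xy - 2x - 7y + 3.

35/79

∂P/∂x = 8x + y - 2 = 0 and ∂P/∂y = x + 10y - 7 = 0, so (x, y) = (13/79, 54/79).
The Hessian has P_{xx} = 8, P_{yy} = 10, P_{xy} = 1, giving D = 79 > 0 with P_{xx} > 0, so the point is a local minimum.
P(13/79, 54/79) = 35/79.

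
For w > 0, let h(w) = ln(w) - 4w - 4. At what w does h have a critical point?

h'(w) = 1/w − 4 = 0 gives w = 1/4.
h''(w) = -1/w², which is negative for w > 0, so this is a local maximum.
h(1/4) = 1·ln(1/4) - 1 - 4 ≈ -6.3863.

1/4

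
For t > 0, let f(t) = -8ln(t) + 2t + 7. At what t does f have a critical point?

f'(t) = -8/t + 2 = 0 gives t = 4.
f''(t) = 8/t², which is positive for t > 0, so this is a local minimum.
f(4) = -8·ln(4) + 8 + 7 ≈ 3.9096.

4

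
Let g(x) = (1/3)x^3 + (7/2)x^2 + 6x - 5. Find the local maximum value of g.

Critical points: g'(x) = x^2 + 7x + 6 vanishes at x = -6, -1.
g''(x) = 2x + 7. g''(-6) = -5 < 0 ⇒ local maximum; g''(-1) = 5 > 0 ⇒ local minimum.
So the local maximum value is g(-6) = 13.

13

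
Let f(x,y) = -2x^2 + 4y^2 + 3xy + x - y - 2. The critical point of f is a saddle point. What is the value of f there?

∂f/∂x = -4x + 3y + 1 = 0 and ∂f/∂y = 3x + 8y - 1 = 0, so (x, y) = (11/41, 1/41).
The Hessian has f_{xx} = -4, f_{yy} = 8, f_{xy} = 3, giving D = -41 < 0, so the point is a saddle point.
f(11/41, 1/41) = -77/41.

-77/41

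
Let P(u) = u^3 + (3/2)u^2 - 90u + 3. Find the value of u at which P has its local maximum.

-6

Critical points: P'(u) = 3u^2 + 3u - 90 vanishes at u = -6, 5.
Second-derivative test with P''(u) = 6u + 3: P''(-6) = -33 < 0 ⇒ local maximum; P''(5) = 33 > 0 ⇒ local minimum.
The local maximum is P(-6) = 381.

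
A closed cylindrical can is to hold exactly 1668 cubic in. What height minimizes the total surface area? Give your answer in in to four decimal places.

12.8539

With radius r and height h, πr²h = 1668 so h = 1668/(πr²), and S(r) = 2πr² + 2πrh = 2πr² + 2·1668/r.
S'(r) = 4πr − 2·1668/r² = 0 ⇒ r³ = 1668/(2π), so r ≈ 6.4270 and h = 2r ≈ 12.8539.
S''(r) = 4π + 4·1668/r³ > 0, so this is the minimum; S ≈ 778.5955.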